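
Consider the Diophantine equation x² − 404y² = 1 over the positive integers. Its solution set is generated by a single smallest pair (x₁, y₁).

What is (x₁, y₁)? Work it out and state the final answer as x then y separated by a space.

201 10

√404 = [20; 10,40, …], period ℓ=2 (even) → k=1
k=0  a_k=20  p_k/q_k = 20/1
k=1  a_k=10  p_k/q_k = 201/10
→ (201, 10).  Check: 201²=40401, 404·10²=40400, difference 1.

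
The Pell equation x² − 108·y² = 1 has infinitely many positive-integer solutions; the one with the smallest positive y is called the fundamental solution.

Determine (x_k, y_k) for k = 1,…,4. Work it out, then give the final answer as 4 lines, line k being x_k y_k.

√108 = [10; 2,1,1,4,1,1,2,20, …], period ℓ=8 (even) → k=7
k=0  a_k=10  p_k/q_k = 10/1
…
k=4  a_k=4  p_k/q_k = 239/23
…
k=6  a_k=1  p_k/q_k = 530/51
k=7  a_k=2  p_k/q_k = 1351/130
(x₁, y₁) = (1351, 130);  1351² − 108·130² = 1 ✓
(x_2, y_2) = (1351·1351 + 108·130·130, 1351·130 + 130·1351) = (3650401, 351260)
(x_3, y_3) = (1351·3650401 + 108·130·351260, 1351·351260 + 130·3650401) = (9863382151, 949104390)
(x_4, y_4) = (1351·9863382151 + 108·130·949104390, 1351·949104390 + 130·9863382151) = (26650854921601, 2564479710520)

1351 130
3650401 351260
9863382151 949104390
26650854921601 2564479710520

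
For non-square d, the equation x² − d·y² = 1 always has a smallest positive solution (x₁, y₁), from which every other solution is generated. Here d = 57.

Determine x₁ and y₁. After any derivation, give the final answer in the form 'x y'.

√57 → a₀=7, period (1,1,4,1,1,14); ℓ=6 even so k=5
i=0: a=7 ⇒ p=7, q=1
i=1: a=1 ⇒ p=8, q=1
…
i=3: a=4 ⇒ p=68, q=9
i=4: a=1 ⇒ p=83, q=11
i=5: a=1 ⇒ p=151, q=20
fundamental: x₁=151, y₁=20  (since 22801 − 57·400 = 1)

151 20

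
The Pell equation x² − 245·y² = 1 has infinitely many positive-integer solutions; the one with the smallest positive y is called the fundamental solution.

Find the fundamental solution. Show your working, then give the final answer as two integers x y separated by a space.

√245 → a₀=15, period (1,1,1,7,6,7,1,1,1,30); ℓ=10 even so k=9
a_0=15:  p_0=15·1+0=15,  q_0=15·0+1=1
…
a_2=1:  p_2=1·16+15=31,  q_2=1·1+1=2
…
a_7=1:  p_7=1·15809+2207=18016,  q_7=1·1010+141=1151
a_8=1:  p_8=1·18016+15809=33825,  q_8=1·1151+1010=2161
a_9=1:  p_9=1·33825+18016=51841,  q_9=1·2161+1151=3312
fundamental: x₁=51841, y₁=3312  (since 2687489281 − 245·10969344 = 1)

51841 3312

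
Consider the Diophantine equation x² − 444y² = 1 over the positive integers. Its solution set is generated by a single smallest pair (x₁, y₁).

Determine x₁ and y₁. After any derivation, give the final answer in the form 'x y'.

[21; 14,42] for √444; ℓ=2 ⇒ convergent index 1
a_0=21:  p_0=21·1+0=21,  q_0=21·0+1=1
a_1=14:  p_1=14·21+1=295,  q_1=14·1+0=14
(x₁, y₁) = (295, 14);  295² − 444·14² = 1 ✓

295 14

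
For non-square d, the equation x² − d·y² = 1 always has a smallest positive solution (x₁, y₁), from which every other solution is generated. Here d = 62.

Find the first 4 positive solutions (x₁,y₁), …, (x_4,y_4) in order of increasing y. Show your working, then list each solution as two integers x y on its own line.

63 8
7937 1008
999999 127000
125991937 16000992

[7; 1,6,1,14] for √62; ℓ=4 ⇒ convergent index 3
k=0  a_k=7  p_k/q_k = 7/1
…
k=2  a_k=6  p_k/q_k = 55/7
k=3  a_k=1  p_k/q_k = 63/8
(x₁, y₁) = (63, 8);  63² − 62·8² = 1 ✓
k=2:  x_2 = 63·63+62·8·8 = 7937,  y_2 = 63·8+8·63 = 1008
k=3:  x_3 = 63·7937+62·8·1008 = 999999,  y_3 = 63·1008+8·7937 = 127000
k=4:  x_4 = 63·999999+62·8·127000 = 125991937,  y_4 = 63·127000+8·999999 = 16000992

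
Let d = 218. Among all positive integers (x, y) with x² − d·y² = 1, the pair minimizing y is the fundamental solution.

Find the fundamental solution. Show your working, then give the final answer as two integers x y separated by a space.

126003 8534

[14; 1,3,3,1,28] for √218; ℓ=5 ⇒ convergent index 9
a_0=14:  p_0=14·1+0=14,  q_0=14·0+1=1
a_1=1:  p_1=1·14+1=15,  q_1=1·1+0=1
…
a_3=3:  p_3=3·59+15=192,  q_3=3·4+1=13
a_4=1:  p_4=1·192+59=251,  q_4=1·13+4=17
a_5=28:  p_5=28·251+192=7220,  q_5=28·17+13=489
a_6=1:  p_6=1·7220+251=7471,  q_6=1·489+17=506
a_7=3:  p_7=3·7471+7220=29633,  q_7=3·506+489=2007
a_8=3:  p_8=3·29633+7471=96370,  q_8=3·2007+506=6527
a_9=1:  p_9=1·96370+29633=126003,  q_9=1·6527+2007=8534
fundamental: x₁=126003, y₁=8534  (since 15876756009 − 218·72829156 = 1)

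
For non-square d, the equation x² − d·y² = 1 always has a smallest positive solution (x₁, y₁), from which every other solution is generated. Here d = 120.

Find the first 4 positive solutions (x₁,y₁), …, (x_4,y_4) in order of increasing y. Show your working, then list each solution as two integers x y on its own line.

11 1
241 22
5291 483
116161 10604

d=120: √d = [10; 1,20] (ℓ=2, even), read p_1/q_1
step 0: (10, 1)  from 10·(1,0) + (0,1)
step 1: (11, 1)  from 1·(10,1) + (1,0)
(x₁, y₁) = (11, 1);  11² − 120·1² = 1 ✓
n=2: (11,1)∘(11,1) = (11·11+120·1·1, 11·1+1·11) = (241,22)
n=3: (241,22)∘(11,1) = (11·241+120·1·22, 11·22+1·241) = (5291,483)
n=4: (5291,483)∘(11,1) = (11·5291+120·1·483, 11·483+1·5291) = (116161,10604)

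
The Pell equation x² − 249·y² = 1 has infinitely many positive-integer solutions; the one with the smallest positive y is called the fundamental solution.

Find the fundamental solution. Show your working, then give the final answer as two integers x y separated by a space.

√249 → a₀=15, period (1,3,1,1,5,…,3,1,30); ℓ=16 even so k=15
a_0=15:  p_0=15·1+0=15,  q_0=15·0+1=1
a_1=1:  p_1=1·15+1=16,  q_1=1·1+0=1
a_2=3:  p_2=3·16+15=63,  q_2=3·1+1=4
a_3=1:  p_3=1·63+16=79,  q_3=1·4+1=5
a_4=1:  p_4=1·79+63=142,  q_4=1·5+4=9
a_5=5:  p_5=5·142+79=789,  q_5=5·9+5=50
a_6=1:  p_6=1·789+142=931,  q_6=1·50+9=59
a_7=3:  p_7=3·931+789=3582,  q_7=3·59+50=227
a_8=10:  p_8=10·3582+931=36751,  q_8=10·227+59=2329
…
a_11=5:  p_11=5·150586+113835=866765,  q_11=5·9543+7214=54929
a_12=1:  p_12=1·866765+150586=1017351,  q_12=1·54929+9543=64472
…
a_14=3:  p_14=3·1884116+1017351=6669699,  q_14=3·119401+64472=422675
a_15=1:  p_15=1·6669699+1884116=8553815,  q_15=1·422675+119401=542076
fundamental: x₁=8553815, y₁=542076  (since 73167751054225 − 249·293846389776 = 1)

8553815 542076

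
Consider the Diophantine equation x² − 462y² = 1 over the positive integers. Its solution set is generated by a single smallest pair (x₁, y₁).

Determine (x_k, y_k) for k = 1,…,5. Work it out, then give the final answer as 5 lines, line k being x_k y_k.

[21; 2,42] for √462; ℓ=2 ⇒ convergent index 1
i=0: a=21 ⇒ p=21, q=1
i=1: a=2 ⇒ p=43, q=2
→ (43, 2).  Check: 43²=1849, 462·2²=1848, difference 1.
k=2:  x_2 = 43·43+462·2·2 = 3697,  y_2 = 43·2+2·43 = 172
k=3:  x_3 = 43·3697+462·2·172 = 317899,  y_3 = 43·172+2·3697 = 14790
k=4:  x_4 = 43·317899+462·2·14790 = 27335617,  y_4 = 43·14790+2·317899 = 1271768
k=5:  x_5 = 43·27335617+462·2·1271768 = 2350545163,  y_5 = 43·1271768+2·27335617 = 109357258

43 2
3697 172
317899 14790
27335617 1271768
2350545163 109357258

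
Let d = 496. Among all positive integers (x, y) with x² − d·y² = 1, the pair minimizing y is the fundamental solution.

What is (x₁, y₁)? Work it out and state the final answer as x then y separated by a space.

√496 → a₀=22, period (3,1,2,4,1,…,1,3,44); ℓ=16 even so k=15
a_0=22:  p_0=22·1+0=22,  q_0=22·0+1=1
a_1=3:  p_1=3·22+1=67,  q_1=3·1+0=3
…
a_4=4:  p_4=4·245+89=1069,  q_4=4·11+4=48
…
a_6=1:  p_6=1·1314+1069=2383,  q_6=1·59+48=107
…
a_9=2:  p_9=2·14543+6080=35166,  q_9=2·653+273=1579
…
a_11=1:  p_11=1·49709+35166=84875,  q_11=1·2232+1579=3811
a_12=4:  p_12=4·84875+49709=389209,  q_12=4·3811+2232=17476
…
a_14=1:  p_14=1·863293+389209=1252502,  q_14=1·38763+17476=56239
a_15=3:  p_15=3·1252502+863293=4620799,  q_15=3·56239+38763=207480
(x₁, y₁) = (4620799, 207480);  4620799² − 496·207480² = 1 ✓

4620799 207480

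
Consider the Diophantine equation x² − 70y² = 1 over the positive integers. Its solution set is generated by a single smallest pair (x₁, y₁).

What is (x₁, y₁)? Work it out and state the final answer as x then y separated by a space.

√70 = [8; 2,1,2,1,2,16, …], period ℓ=6 (even) → k=5
a_0=8:  p_0=8·1+0=8,  q_0=8·0+1=1
…
a_2=1:  p_2=1·17+8=25,  q_2=1·2+1=3
a_3=2:  p_3=2·25+17=67,  q_3=2·3+2=8
a_4=1:  p_4=1·67+25=92,  q_4=1·8+3=11
a_5=2:  p_5=2·92+67=251,  q_5=2·11+8=30
→ (251, 30).  Check: 251²=63001, 70·30²=63000, difference 1.

251 30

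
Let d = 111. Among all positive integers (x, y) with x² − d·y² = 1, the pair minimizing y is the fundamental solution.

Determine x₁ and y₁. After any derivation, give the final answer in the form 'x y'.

d=111: √d = [10; 1,1,6,1,1,20] (ℓ=6, even), read p_5/q_5
a_0=10:  p_0=10·1+0=10,  q_0=10·0+1=1
…
a_2=1:  p_2=1·11+10=21,  q_2=1·1+1=2
a_3=6:  p_3=6·21+11=137,  q_3=6·2+1=13
a_4=1:  p_4=1·137+21=158,  q_4=1·13+2=15
a_5=1:  p_5=1·158+137=295,  q_5=1·15+13=28
(x₁, y₁) = (295, 28);  295² − 111·28² = 1 ✓

295 28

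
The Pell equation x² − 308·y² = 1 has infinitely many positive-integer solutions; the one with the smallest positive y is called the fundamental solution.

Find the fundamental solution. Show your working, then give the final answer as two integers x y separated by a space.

√308 → a₀=17, period (1,1,4,1,1,34); ℓ=6 even so k=5
step 0: (17, 1)  from 17·(1,0) + (0,1)
step 1: (18, 1)  from 1·(17,1) + (1,0)
…
step 4: (193, 11)  from 1·(158,9) + (35,2)
step 5: (351, 20)  from 1·(193,11) + (158,9)
(x₁, y₁) = (351, 20);  351² − 308·20² = 1 ✓

351 20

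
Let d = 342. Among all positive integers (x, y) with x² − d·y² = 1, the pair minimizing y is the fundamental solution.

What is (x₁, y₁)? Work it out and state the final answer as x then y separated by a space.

37 2

√342 = [18; 2,36, …], period ℓ=2 (even) → k=1
i=0: a=18 ⇒ p=18, q=1
i=1: a=2 ⇒ p=37, q=2
fundamental: x₁=37, y₁=2  (since 1369 − 342·4 = 1)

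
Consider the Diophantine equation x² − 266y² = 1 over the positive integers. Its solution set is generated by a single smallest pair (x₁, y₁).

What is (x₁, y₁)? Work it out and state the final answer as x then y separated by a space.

685 42

√266 = [16; 3,4,3,32, …], period ℓ=4 (even) → k=3
a_0=16:  p_0=16·1+0=16,  q_0=16·0+1=1
a_1=3:  p_1=3·16+1=49,  q_1=3·1+0=3
a_2=4:  p_2=4·49+16=212,  q_2=4·3+1=13
a_3=3:  p_3=3·212+49=685,  q_3=3·13+3=42
fundamental: x₁=685, y₁=42  (since 469225 − 266·1764 = 1)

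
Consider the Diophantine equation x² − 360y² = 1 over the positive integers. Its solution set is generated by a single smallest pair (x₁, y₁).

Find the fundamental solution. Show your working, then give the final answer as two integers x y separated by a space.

[18; 1,36] for √360; ℓ=2 ⇒ convergent index 1
a_0=18:  p_0=18·1+0=18,  q_0=18·0+1=1
a_1=1:  p_1=1·18+1=19,  q_1=1·1+0=1
(x₁, y₁) = (19, 1);  19² − 360·1² = 1 ✓

19 1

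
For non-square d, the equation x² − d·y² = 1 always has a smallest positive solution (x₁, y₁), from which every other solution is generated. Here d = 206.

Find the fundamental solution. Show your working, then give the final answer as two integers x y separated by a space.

59535 4148

d=206: √d = [14; 2,1,5,14,5,1,2,28] (ℓ=8, even), read p_7/q_7
a_0=14:  p_0=14·1+0=14,  q_0=14·0+1=1
…
a_2=1:  p_2=1·29+14=43,  q_2=1·2+1=3
a_3=5:  p_3=5·43+29=244,  q_3=5·3+2=17
…
a_6=1:  p_6=1·17539+3459=20998,  q_6=1·1222+241=1463
a_7=2:  p_7=2·20998+17539=59535,  q_7=2·1463+1222=4148
(x₁, y₁) = (59535, 4148);  59535² − 206·4148² = 1 ✓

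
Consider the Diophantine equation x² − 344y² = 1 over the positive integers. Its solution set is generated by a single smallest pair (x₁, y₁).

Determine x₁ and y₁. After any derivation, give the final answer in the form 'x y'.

10405 561

d=344: √d = [18; 1,1,4,1,3,1,4,1,1,36] (ℓ=10, even), read p_9/q_9
step 0: (18, 1)  from 18·(1,0) + (0,1)
step 1: (19, 1)  from 1·(18,1) + (1,0)
…
step 4: (204, 11)  from 1·(167,9) + (37,2)
…
step 6: (983, 53)  from 1·(779,42) + (204,11)
…
step 8: (5694, 307)  from 1·(4711,254) + (983,53)
step 9: (10405, 561)  from 1·(5694,307) + (4711,254)
(x₁, y₁) = (10405, 561);  10405² − 344·561² = 1 ✓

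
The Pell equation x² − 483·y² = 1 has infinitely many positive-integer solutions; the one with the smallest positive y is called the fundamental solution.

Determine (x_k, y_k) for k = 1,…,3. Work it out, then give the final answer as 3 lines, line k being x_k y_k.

22 1
967 44
42526 1935

√483 → a₀=21, period (1,42); ℓ=2 even so k=1
step 0: (21, 1)  from 21·(1,0) + (0,1)
step 1: (22, 1)  from 1·(21,1) + (1,0)
(x₁, y₁) = (22, 1);  22² − 483·1² = 1 ✓
k=2:  x_2 = 22·22+483·1·1 = 967,  y_2 = 22·1+1·22 = 44
k=3:  x_3 = 22·967+483·1·44 = 42526,  y_3 = 22·44+1·967 = 1935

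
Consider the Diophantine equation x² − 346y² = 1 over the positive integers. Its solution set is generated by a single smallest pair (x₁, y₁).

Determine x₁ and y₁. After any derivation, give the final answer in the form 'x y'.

17299 930

[18; 1,1,1,1,36] for √346; ℓ=5 ⇒ convergent index 9
step 0: (18, 1)  from 18·(1,0) + (0,1)
step 1: (19, 1)  from 1·(18,1) + (1,0)
…
step 3: (56, 3)  from 1·(37,2) + (19,1)
step 4: (93, 5)  from 1·(56,3) + (37,2)
…
step 6: (3497, 188)  from 1·(3404,183) + (93,5)
…
step 8: (10398, 559)  from 1·(6901,371) + (3497,188)
step 9: (17299, 930)  from 1·(10398,559) + (6901,371)
fundamental: x₁=17299, y₁=930  (since 299255401 − 346·864900 = 1)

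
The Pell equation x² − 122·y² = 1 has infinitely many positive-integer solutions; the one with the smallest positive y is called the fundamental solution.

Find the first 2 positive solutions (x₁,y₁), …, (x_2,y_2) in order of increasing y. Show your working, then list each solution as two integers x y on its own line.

d=122: √d = [11; 22] (ℓ=1, odd), read p_1/q_1
a_0=11:  p_0=11·1+0=11,  q_0=11·0+1=1
a_1=22:  p_1=22·11+1=243,  q_1=22·1+0=22
fundamental: x₁=243, y₁=22  (since 59049 − 122·484 = 1)
(x_2, y_2) = (243·243 + 122·22·22, 243·22 + 22·243) = (118097, 10692)

243 22
118097 10692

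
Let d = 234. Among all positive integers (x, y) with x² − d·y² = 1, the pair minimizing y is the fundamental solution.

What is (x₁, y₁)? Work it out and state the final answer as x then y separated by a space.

5201 340

[15; 3,2,1,2,1,2,3,30] for √234; ℓ=8 ⇒ convergent index 7
i=0: a=15 ⇒ p=15, q=1
i=1: a=3 ⇒ p=46, q=3
i=2: a=2 ⇒ p=107, q=7
…
i=4: a=2 ⇒ p=413, q=27
i=5: a=1 ⇒ p=566, q=37
i=6: a=2 ⇒ p=1545, q=101
i=7: a=3 ⇒ p=5201, q=340
→ (5201, 340).  Check: 5201²=27050401, 234·340²=27050400, difference 1.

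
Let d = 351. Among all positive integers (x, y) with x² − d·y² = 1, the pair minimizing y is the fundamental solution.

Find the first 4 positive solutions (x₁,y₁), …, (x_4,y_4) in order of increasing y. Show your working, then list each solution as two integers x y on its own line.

62425 3332
7793761249 416000200
973051091875225 51937624966668
121485428812828080001 6484412476672499600

[18; 1,2,1,3,2,2,2,3,1,2,1,36] for √351; ℓ=12 ⇒ convergent index 11
a_0=18:  p_0=18·1+0=18,  q_0=18·0+1=1
…
a_2=2:  p_2=2·19+18=56,  q_2=2·1+1=3
a_3=1:  p_3=1·56+19=75,  q_3=1·3+1=4
…
a_5=2:  p_5=2·281+75=637,  q_5=2·15+4=34
a_6=2:  p_6=2·637+281=1555,  q_6=2·34+15=83
…
a_10=2:  p_10=2·16543+12796=45882,  q_10=2·883+683=2449
a_11=1:  p_11=1·45882+16543=62425,  q_11=1·2449+883=3332
(x₁, y₁) = (62425, 3332);  62425² − 351·3332² = 1 ✓
n=2: (62425,3332)∘(62425,3332) = (62425·62425+351·3332·3332, 62425·3332+3332·62425) = (7793761249,416000200)
n=3: (7793761249,416000200)∘(62425,3332) = (62425·7793761249+351·3332·416000200, 62425·416000200+3332·7793761249) = (973051091875225,51937624966668)
n=4: (973051091875225,51937624966668)∘(62425,3332) = (62425·973051091875225+351·3332·51937624966668, 62425·51937624966668+3332·973051091875225) = (121485428812828080001,6484412476672499600)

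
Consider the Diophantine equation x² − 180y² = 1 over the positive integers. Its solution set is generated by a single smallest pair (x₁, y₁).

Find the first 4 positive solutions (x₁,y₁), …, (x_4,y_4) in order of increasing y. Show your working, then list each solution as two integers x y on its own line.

161 12
51841 3864
16692641 1244196
5374978561 400627248

d=180: √d = [13; 2,2,2,26] (ℓ=4, even), read p_3/q_3
a_0=13:  p_0=13·1+0=13,  q_0=13·0+1=1
a_1=2:  p_1=2·13+1=27,  q_1=2·1+0=2
a_2=2:  p_2=2·27+13=67,  q_2=2·2+1=5
a_3=2:  p_3=2·67+27=161,  q_3=2·5+2=12
→ (161, 12).  Check: 161²=25921, 180·12²=25920, difference 1.
(x_2, y_2) = (161·161 + 180·12·12, 161·12 + 12·161) = (51841, 3864)
(x_3, y_3) = (161·51841 + 180·12·3864, 161·3864 + 12·51841) = (16692641, 1244196)
(x_4, y_4) = (161·16692641 + 180·12·1244196, 161·1244196 + 12·16692641) = (5374978561, 400627248)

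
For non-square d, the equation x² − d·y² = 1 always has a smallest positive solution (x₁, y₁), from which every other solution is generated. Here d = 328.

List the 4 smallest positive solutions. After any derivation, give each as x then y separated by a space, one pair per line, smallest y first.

163 9
53137 2934
17322499 956475
5647081537 311807916

√328 → a₀=18, period (9,36); ℓ=2 even so k=1
step 0: (18, 1)  from 18·(1,0) + (0,1)
step 1: (163, 9)  from 9·(18,1) + (1,0)
(x₁, y₁) = (163, 9);  163² − 328·9² = 1 ✓
k=2:  x_2 = 163·163+328·9·9 = 53137,  y_2 = 163·9+9·163 = 2934
k=3:  x_3 = 163·53137+328·9·2934 = 17322499,  y_3 = 163·2934+9·53137 = 956475
k=4:  x_4 = 163·17322499+328·9·956475 = 5647081537,  y_4 = 163·956475+9·17322499 = 311807916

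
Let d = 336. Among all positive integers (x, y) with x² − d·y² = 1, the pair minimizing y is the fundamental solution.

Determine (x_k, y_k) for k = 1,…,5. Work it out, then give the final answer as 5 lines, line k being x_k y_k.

55 3
6049 330
665335 36297
73180801 3992340
8049222775 439121103

√336 = [18; 3,36, …], period ℓ=2 (even) → k=1
step 0: (18, 1)  from 18·(1,0) + (0,1)
step 1: (55, 3)  from 3·(18,1) + (1,0)
→ (55, 3).  Check: 55²=3025, 336·3²=3024, difference 1.
n=2: (55,3)∘(55,3) = (55·55+336·3·3, 55·3+3·55) = (6049,330)
n=3: (6049,330)∘(55,3) = (55·6049+336·3·330, 55·330+3·6049) = (665335,36297)
n=4: (665335,36297)∘(55,3) = (55·665335+336·3·36297, 55·36297+3·665335) = (73180801,3992340)
n=5: (73180801,3992340)∘(55,3) = (55·73180801+336·3·3992340, 55·3992340+3·73180801) = (8049222775,439121103)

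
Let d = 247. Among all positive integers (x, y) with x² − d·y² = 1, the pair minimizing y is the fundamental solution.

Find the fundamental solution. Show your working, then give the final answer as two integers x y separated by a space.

d=247: √d = [15; 1,2,1,1,9,1,9,1,1,2,1,30] (ℓ=12, even), read p_11/q_11
i=0: a=15 ⇒ p=15, q=1
i=1: a=1 ⇒ p=16, q=1
i=2: a=2 ⇒ p=47, q=3
i=3: a=1 ⇒ p=63, q=4
i=4: a=1 ⇒ p=110, q=7
i=5: a=9 ⇒ p=1053, q=67
i=6: a=1 ⇒ p=1163, q=74
i=7: a=9 ⇒ p=11520, q=733
…
i=9: a=1 ⇒ p=24203, q=1540
i=10: a=2 ⇒ p=61089, q=3887
i=11: a=1 ⇒ p=85292, q=5427
(x₁, y₁) = (85292, 5427);  85292² − 247·5427² = 1 ✓

85292 5427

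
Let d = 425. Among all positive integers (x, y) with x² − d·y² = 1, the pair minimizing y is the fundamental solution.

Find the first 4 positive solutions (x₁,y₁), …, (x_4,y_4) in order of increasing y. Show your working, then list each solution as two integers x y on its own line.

d=425: √d = [20; 1,1,1,1,1,1,40] (ℓ=7, odd), read p_13/q_13
step 0: (20, 1)  from 20·(1,0) + (0,1)
step 1: (21, 1)  from 1·(20,1) + (1,0)
…
step 7: (10885, 528)  from 40·(268,13) + (165,8)
…
step 9: (22038, 1069)  from 1·(11153,541) + (10885,528)
…
step 12: (88420, 4289)  from 1·(55229,2679) + (33191,1610)
step 13: (143649, 6968)  from 1·(88420,4289) + (55229,2679)
→ (143649, 6968).  Check: 143649²=20635035201, 425·6968²=20635035200, difference 1.
(143649+6968√425)^2 = 41270070401 + 2001892464√425
(143649+6968√425)^3 = 11856808685922849 + 575139701115304√425
(143649+6968√425)^4 = 3406437421806992601601 + 165236485849022716128√425

143649 6968
41270070401 2001892464
11856808685922849 575139701115304
3406437421806992601601 165236485849022716128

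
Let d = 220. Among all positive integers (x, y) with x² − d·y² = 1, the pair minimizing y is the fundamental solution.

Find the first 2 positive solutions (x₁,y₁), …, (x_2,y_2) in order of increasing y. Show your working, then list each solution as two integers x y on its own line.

89 6
15841 1068

√220 → a₀=14, period (1,4,1,28); ℓ=4 even so k=3
i=0: a=14 ⇒ p=14, q=1
i=1: a=1 ⇒ p=15, q=1
i=2: a=4 ⇒ p=74, q=5
i=3: a=1 ⇒ p=89, q=6
fundamental: x₁=89, y₁=6  (since 7921 − 220·36 = 1)
(x_2, y_2) = (89·89 + 220·6·6, 89·6 + 6·89) = (15841, 1068)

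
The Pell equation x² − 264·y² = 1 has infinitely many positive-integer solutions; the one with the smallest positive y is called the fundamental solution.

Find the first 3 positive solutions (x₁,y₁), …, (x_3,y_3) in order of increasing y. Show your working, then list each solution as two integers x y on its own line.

65 4
8449 520
1098305 67596

d=264: √d = [16; 4,32] (ℓ=2, even), read p_1/q_1
a_0=16:  p_0=16·1+0=16,  q_0=16·0+1=1
a_1=4:  p_1=4·16+1=65,  q_1=4·1+0=4
(x₁, y₁) = (65, 4);  65² − 264·4² = 1 ✓
(65+4√264)^2 = 8449 + 520√264
(65+4√264)^3 = 1098305 + 67596√264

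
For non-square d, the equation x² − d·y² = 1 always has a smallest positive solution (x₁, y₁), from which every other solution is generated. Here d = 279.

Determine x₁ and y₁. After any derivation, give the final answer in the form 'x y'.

d=279: √d = [16; 1,2,2,1,2,2,1,32] (ℓ=8, even), read p_7/q_7
k=0  a_k=16  p_k/q_k = 16/1
k=1  a_k=1  p_k/q_k = 17/1
k=2  a_k=2  p_k/q_k = 50/3
…
k=5  a_k=2  p_k/q_k = 451/27
k=6  a_k=2  p_k/q_k = 1069/64
k=7  a_k=1  p_k/q_k = 1520/91
(x₁, y₁) = (1520, 91);  1520² − 279·91² = 1 ✓

1520 91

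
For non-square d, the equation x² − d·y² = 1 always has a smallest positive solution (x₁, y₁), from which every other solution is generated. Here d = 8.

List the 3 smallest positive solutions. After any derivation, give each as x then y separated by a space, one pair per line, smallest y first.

3 1
17 6
99 35

d=8: √d = [2; 1,4] (ℓ=2, even), read p_1/q_1
step 0: (2, 1)  from 2·(1,0) + (0,1)
step 1: (3, 1)  from 1·(2,1) + (1,0)
→ (3, 1).  Check: 3²=9, 8·1²=8, difference 1.
(x_2, y_2) = (3·3 + 8·1·1, 3·1 + 1·3) = (17, 6)
(x_3, y_3) = (3·17 + 8·1·6, 3·6 + 1·17) = (99, 35)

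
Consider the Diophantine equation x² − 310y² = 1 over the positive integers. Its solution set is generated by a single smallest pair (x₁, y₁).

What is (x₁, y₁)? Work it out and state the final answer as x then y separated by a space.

848719 48204

d=310: √d = [17; 1,1,1,1,5,…,1,1,34] (ℓ=16, even), read p_15/q_15
k=0  a_k=17  p_k/q_k = 17/1
…
k=2  a_k=1  p_k/q_k = 35/2
…
k=4  a_k=1  p_k/q_k = 88/5
k=5  a_k=5  p_k/q_k = 493/28
k=6  a_k=3  p_k/q_k = 1567/89
k=7  a_k=1  p_k/q_k = 2060/117
k=8  a_k=2  p_k/q_k = 5687/323
k=9  a_k=1  p_k/q_k = 7747/440
k=10  a_k=3  p_k/q_k = 28928/1643
…
k=12  a_k=1  p_k/q_k = 181315/10298
…
k=14  a_k=1  p_k/q_k = 515017/29251
k=15  a_k=1  p_k/q_k = 848719/48204
→ (848719, 48204).  Check: 848719²=720323940961, 310·48204²=720323940960, difference 1.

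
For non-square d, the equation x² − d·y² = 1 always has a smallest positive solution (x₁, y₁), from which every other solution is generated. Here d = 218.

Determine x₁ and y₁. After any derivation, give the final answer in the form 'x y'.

126003 8534

√218 = [14; 1,3,3,1,28, …], period ℓ=5 (odd) → k=9
i=0: a=14 ⇒ p=14, q=1
i=1: a=1 ⇒ p=15, q=1
i=2: a=3 ⇒ p=59, q=4
…
i=5: a=28 ⇒ p=7220, q=489
i=6: a=1 ⇒ p=7471, q=506
i=7: a=3 ⇒ p=29633, q=2007
i=8: a=3 ⇒ p=96370, q=6527
i=9: a=1 ⇒ p=126003, q=8534
(x₁, y₁) = (126003, 8534);  126003² − 218·8534² = 1 ✓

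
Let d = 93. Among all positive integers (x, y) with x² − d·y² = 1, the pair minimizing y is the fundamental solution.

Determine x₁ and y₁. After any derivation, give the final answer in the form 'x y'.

√93 → a₀=9, period (1,1,1,4,6,4,1,1,1,18); ℓ=10 even so k=9
step 0: (9, 1)  from 9·(1,0) + (0,1)
…
step 5: (839, 87)  from 6·(135,14) + (29,3)
step 6: (3491, 362)  from 4·(839,87) + (135,14)
…
step 8: (7821, 811)  from 1·(4330,449) + (3491,362)
step 9: (12151, 1260)  from 1·(7821,811) + (4330,449)
→ (12151, 1260).  Check: 12151²=147646801, 93·1260²=147646800, difference 1.

12151 1260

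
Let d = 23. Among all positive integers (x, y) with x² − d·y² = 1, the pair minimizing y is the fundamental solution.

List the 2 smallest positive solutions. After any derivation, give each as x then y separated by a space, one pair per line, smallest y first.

d=23: √d = [4; 1,3,1,8] (ℓ=4, even), read p_3/q_3
k=0  a_k=4  p_k/q_k = 4/1
k=1  a_k=1  p_k/q_k = 5/1
k=2  a_k=3  p_k/q_k = 19/4
k=3  a_k=1  p_k/q_k = 24/5
fundamental: x₁=24, y₁=5  (since 576 − 23·25 = 1)
(x_2, y_2) = (24·24 + 23·5·5, 24·5 + 5·24) = (1151, 240)

24 5
1151 240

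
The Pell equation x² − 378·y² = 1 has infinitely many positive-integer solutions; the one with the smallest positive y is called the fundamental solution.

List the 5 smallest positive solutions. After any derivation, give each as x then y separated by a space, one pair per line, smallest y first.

8749 450
153090001 7874100
2678768828749 137781001350
46873096812360001 2410891953748200
820185445343906468749 42185787268905002250

√378 → a₀=19, period (2,3,1,4,1,3,2,38); ℓ=8 even so k=7
k=0  a_k=19  p_k/q_k = 19/1
…
k=4  a_k=4  p_k/q_k = 836/43
…
k=6  a_k=3  p_k/q_k = 3869/199
k=7  a_k=2  p_k/q_k = 8749/450
→ (8749, 450).  Check: 8749²=76545001, 378·450²=76545000, difference 1.
n=2: (8749,450)∘(8749,450) = (8749·8749+378·450·450, 8749·450+450·8749) = (153090001,7874100)
n=3: (153090001,7874100)∘(8749,450) = (8749·153090001+378·450·7874100, 8749·7874100+450·153090001) = (2678768828749,137781001350)
n=4: (2678768828749,137781001350)∘(8749,450) = (8749·2678768828749+378·450·137781001350, 8749·137781001350+450·2678768828749) = (46873096812360001,2410891953748200)
n=5: (46873096812360001,2410891953748200)∘(8749,450) = (8749·46873096812360001+378·450·2410891953748200, 8749·2410891953748200+450·46873096812360001) = (820185445343906468749,42185787268905002250)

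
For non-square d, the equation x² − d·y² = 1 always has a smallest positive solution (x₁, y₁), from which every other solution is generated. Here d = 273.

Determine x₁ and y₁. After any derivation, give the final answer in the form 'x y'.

727 44

d=273: √d = [16; 1,1,10,1,1,32] (ℓ=6, even), read p_5/q_5
k=0  a_k=16  p_k/q_k = 16/1
k=1  a_k=1  p_k/q_k = 17/1
k=2  a_k=1  p_k/q_k = 33/2
k=3  a_k=10  p_k/q_k = 347/21
k=4  a_k=1  p_k/q_k = 380/23
k=5  a_k=1  p_k/q_k = 727/44
→ (727, 44).  Check: 727²=528529, 273·44²=528528, difference 1.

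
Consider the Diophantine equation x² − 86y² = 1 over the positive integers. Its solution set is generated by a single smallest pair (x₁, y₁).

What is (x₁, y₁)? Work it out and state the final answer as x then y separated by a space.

10405 1122

√86 = [9; 3,1,1,1,8,1,1,1,3,18, …], period ℓ=10 (even) → k=9
i=0: a=9 ⇒ p=9, q=1
…
i=7: a=1 ⇒ p=1864, q=201
i=8: a=1 ⇒ p=2847, q=307
i=9: a=3 ⇒ p=10405, q=1122
fundamental: x₁=10405, y₁=1122  (since 108264025 − 86·1258884 = 1)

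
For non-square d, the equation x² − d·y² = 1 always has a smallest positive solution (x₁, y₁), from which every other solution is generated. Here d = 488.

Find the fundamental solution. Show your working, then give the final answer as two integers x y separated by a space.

d=488: √d = [22; 11,44] (ℓ=2, even), read p_1/q_1
step 0: (22, 1)  from 22·(1,0) + (0,1)
step 1: (243, 11)  from 11·(22,1) + (1,0)
(x₁, y₁) = (243, 11);  243² − 488·11² = 1 ✓

243 11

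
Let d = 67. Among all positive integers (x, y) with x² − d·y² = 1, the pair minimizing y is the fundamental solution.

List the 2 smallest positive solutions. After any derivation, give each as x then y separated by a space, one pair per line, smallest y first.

√67 → a₀=8, period (5,2,1,1,7,1,1,2,5,16); ℓ=10 even so k=9
i=0: a=8 ⇒ p=8, q=1
i=1: a=5 ⇒ p=41, q=5
i=2: a=2 ⇒ p=90, q=11
…
i=4: a=1 ⇒ p=221, q=27
…
i=6: a=1 ⇒ p=1899, q=232
…
i=8: a=2 ⇒ p=9053, q=1106
i=9: a=5 ⇒ p=48842, q=5967
(x₁, y₁) = (48842, 5967);  48842² − 67·5967² = 1 ✓
(48842+5967√67)^2 = 4771081927 + 582880428√67

48842 5967
4771081927 582880428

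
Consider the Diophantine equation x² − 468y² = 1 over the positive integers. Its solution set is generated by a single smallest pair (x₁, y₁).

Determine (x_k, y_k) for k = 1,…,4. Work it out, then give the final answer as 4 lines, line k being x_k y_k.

d=468: √d = [21; 1,1,1,2,1,1,1,42] (ℓ=8, even), read p_7/q_7
a_0=21:  p_0=21·1+0=21,  q_0=21·0+1=1
a_1=1:  p_1=1·21+1=22,  q_1=1·1+0=1
a_2=1:  p_2=1·22+21=43,  q_2=1·1+1=2
a_3=1:  p_3=1·43+22=65,  q_3=1·2+1=3
a_4=2:  p_4=2·65+43=173,  q_4=2·3+2=8
…
a_6=1:  p_6=1·238+173=411,  q_6=1·11+8=19
a_7=1:  p_7=1·411+238=649,  q_7=1·19+11=30
→ (649, 30).  Check: 649²=421201, 468·30²=421200, difference 1.
k=2:  x_2 = 649·649+468·30·30 = 842401,  y_2 = 649·30+30·649 = 38940
k=3:  x_3 = 649·842401+468·30·38940 = 1093435849,  y_3 = 649·38940+30·842401 = 50544090
k=4:  x_4 = 649·1093435849+468·30·50544090 = 1419278889601,  y_4 = 649·50544090+30·1093435849 = 65606189880

649 30
842401 38940
1093435849 50544090
1419278889601 65606189880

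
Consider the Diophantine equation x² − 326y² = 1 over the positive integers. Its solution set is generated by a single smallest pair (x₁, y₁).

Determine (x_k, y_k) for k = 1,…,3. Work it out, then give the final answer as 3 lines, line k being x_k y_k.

325 18
211249 11700
137311525 7604982

d=326: √d = [18; 18,36] (ℓ=2, even), read p_1/q_1
i=0: a=18 ⇒ p=18, q=1
i=1: a=18 ⇒ p=325, q=18
→ (325, 18).  Check: 325²=105625, 326·18²=105624, difference 1.
(x_2, y_2) = (325·325 + 326·18·18, 325·18 + 18·325) = (211249, 11700)
(x_3, y_3) = (325·211249 + 326·18·11700, 325·11700 + 18·211249) = (137311525, 7604982)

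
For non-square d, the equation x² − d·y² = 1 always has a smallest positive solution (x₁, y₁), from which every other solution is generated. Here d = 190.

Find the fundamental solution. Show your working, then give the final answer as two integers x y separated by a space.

[13; 1,3,1,1,1,…,3,1,26] for √190; ℓ=14 ⇒ convergent index 13
i=0: a=13 ⇒ p=13, q=1
i=1: a=1 ⇒ p=14, q=1
i=2: a=3 ⇒ p=55, q=4
…
i=4: a=1 ⇒ p=124, q=9
i=5: a=1 ⇒ p=193, q=14
i=6: a=2 ⇒ p=510, q=37
i=7: a=2 ⇒ p=1213, q=88
i=8: a=2 ⇒ p=2936, q=213
i=9: a=1 ⇒ p=4149, q=301
i=10: a=1 ⇒ p=7085, q=514
i=11: a=1 ⇒ p=11234, q=815
i=12: a=3 ⇒ p=40787, q=2959
i=13: a=1 ⇒ p=52021, q=3774
fundamental: x₁=52021, y₁=3774  (since 2706184441 − 190·14243076 = 1)

52021 3774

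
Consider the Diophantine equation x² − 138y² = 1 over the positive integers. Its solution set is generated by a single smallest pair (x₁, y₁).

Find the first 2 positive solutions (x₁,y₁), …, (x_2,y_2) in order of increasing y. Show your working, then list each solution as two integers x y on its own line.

[11; 1,2,1,22] for √138; ℓ=4 ⇒ convergent index 3
a_0=11:  p_0=11·1+0=11,  q_0=11·0+1=1
…
a_2=2:  p_2=2·12+11=35,  q_2=2·1+1=3
a_3=1:  p_3=1·35+12=47,  q_3=1·3+1=4
fundamental: x₁=47, y₁=4  (since 2209 − 138·16 = 1)
n=2: (47,4)∘(47,4) = (47·47+138·4·4, 47·4+4·47) = (4417,376)

47 4
4417 376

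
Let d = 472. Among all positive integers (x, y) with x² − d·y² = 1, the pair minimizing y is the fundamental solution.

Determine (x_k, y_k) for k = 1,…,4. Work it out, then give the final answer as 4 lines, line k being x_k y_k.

d=472: √d = [21; 1,2,1,1,1,…,2,1,42] (ℓ=14, even), read p_13/q_13
k=0  a_k=21  p_k/q_k = 21/1
…
k=2  a_k=2  p_k/q_k = 65/3
…
k=4  a_k=1  p_k/q_k = 152/7
k=5  a_k=1  p_k/q_k = 239/11
k=6  a_k=4  p_k/q_k = 1108/51
k=7  a_k=5  p_k/q_k = 5779/266
…
k=11  a_k=1  p_k/q_k = 84230/3877
k=12  a_k=2  p_k/q_k = 222687/10250
k=13  a_k=1  p_k/q_k = 306917/14127
(x₁, y₁) = (306917, 14127);  306917² − 472·14127² = 1 ✓
k=2:  x_2 = 306917·306917+472·14127·14127 = 188396089777,  y_2 = 306917·14127+14127·306917 = 8671632918
k=3:  x_3 = 306917·188396089777+472·14127·8671632918 = 115643925371868101,  y_3 = 306917·8671632918+14127·188396089777 = 5322943120573485
k=4:  x_4 = 306917·115643925371868101+472·14127·5322943120573485 = 70986173286526887819457,  y_4 = 306917·5322943120573485+14127·115643925371868101 = 3267403467465432958572

306917 14127
188396089777 8671632918
115643925371868101 5322943120573485
70986173286526887819457 3267403467465432958572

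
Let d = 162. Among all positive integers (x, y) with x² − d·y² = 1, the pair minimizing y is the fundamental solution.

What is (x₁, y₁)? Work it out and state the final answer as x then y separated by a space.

19601 1540

√162 → a₀=12, period (1,2,1,2,12,2,1,2,1,24); ℓ=10 even so k=9
step 0: (12, 1)  from 12·(1,0) + (0,1)
…
step 3: (51, 4)  from 1·(38,3) + (13,1)
…
step 5: (1731, 136)  from 12·(140,11) + (51,4)
step 6: (3602, 283)  from 2·(1731,136) + (140,11)
step 7: (5333, 419)  from 1·(3602,283) + (1731,136)
step 8: (14268, 1121)  from 2·(5333,419) + (3602,283)
step 9: (19601, 1540)  from 1·(14268,1121) + (5333,419)
(x₁, y₁) = (19601, 1540);  19601² − 162·1540² = 1 ✓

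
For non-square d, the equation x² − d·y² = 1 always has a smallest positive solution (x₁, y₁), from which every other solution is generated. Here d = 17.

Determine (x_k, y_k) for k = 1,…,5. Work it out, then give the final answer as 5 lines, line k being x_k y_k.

33 8
2177 528
143649 34840
9478657 2298912
625447713 151693352

[4; 8] for √17; ℓ=1 ⇒ convergent index 1
step 0: (4, 1)  from 4·(1,0) + (0,1)
step 1: (33, 8)  from 8·(4,1) + (1,0)
fundamental: x₁=33, y₁=8  (since 1089 − 17·64 = 1)
n=2: (33,8)∘(33,8) = (33·33+17·8·8, 33·8+8·33) = (2177,528)
n=3: (2177,528)∘(33,8) = (33·2177+17·8·528, 33·528+8·2177) = (143649,34840)
n=4: (143649,34840)∘(33,8) = (33·143649+17·8·34840, 33·34840+8·143649) = (9478657,2298912)
n=5: (9478657,2298912)∘(33,8) = (33·9478657+17·8·2298912, 33·2298912+8·9478657) = (625447713,151693352)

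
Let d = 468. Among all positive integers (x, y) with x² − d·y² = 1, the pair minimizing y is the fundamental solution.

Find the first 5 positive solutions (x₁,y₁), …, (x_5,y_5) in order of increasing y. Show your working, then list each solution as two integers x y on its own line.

[21; 1,1,1,2,1,1,1,42] for √468; ℓ=8 ⇒ convergent index 7
step 0: (21, 1)  from 21·(1,0) + (0,1)
step 1: (22, 1)  from 1·(21,1) + (1,0)
…
step 6: (411, 19)  from 1·(238,11) + (173,8)
step 7: (649, 30)  from 1·(411,19) + (238,11)
fundamental: x₁=649, y₁=30  (since 421201 − 468·900 = 1)
k=2:  x_2 = 649·649+468·30·30 = 842401,  y_2 = 649·30+30·649 = 38940
k=3:  x_3 = 649·842401+468·30·38940 = 1093435849,  y_3 = 649·38940+30·842401 = 50544090
k=4:  x_4 = 649·1093435849+468·30·50544090 = 1419278889601,  y_4 = 649·50544090+30·1093435849 = 65606189880
k=5:  x_5 = 649·1419278889601+468·30·65606189880 = 1842222905266249,  y_5 = 649·65606189880+30·1419278889601 = 85156783920150

649 30
842401 38940
1093435849 50544090
1419278889601 65606189880
1842222905266249 85156783920150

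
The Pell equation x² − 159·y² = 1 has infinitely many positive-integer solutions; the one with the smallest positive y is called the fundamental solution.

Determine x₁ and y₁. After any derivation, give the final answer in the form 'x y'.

1324 105

√159 = [12; 1,1,1,1,3,1,1,1,1,24, …], period ℓ=10 (even) → k=9
a_0=12:  p_0=12·1+0=12,  q_0=12·0+1=1
…
a_4=1:  p_4=1·38+25=63,  q_4=1·3+2=5
a_5=3:  p_5=3·63+38=227,  q_5=3·5+3=18
…
a_8=1:  p_8=1·517+290=807,  q_8=1·41+23=64
a_9=1:  p_9=1·807+517=1324,  q_9=1·64+41=105
→ (1324, 105).  Check: 1324²=1752976, 159·105²=1752975, difference 1.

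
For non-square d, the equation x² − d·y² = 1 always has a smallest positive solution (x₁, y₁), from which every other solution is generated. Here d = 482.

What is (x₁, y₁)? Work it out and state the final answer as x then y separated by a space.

√482 = [21; 1,20,1,42, …], period ℓ=4 (even) → k=3
a_0=21:  p_0=21·1+0=21,  q_0=21·0+1=1
a_1=1:  p_1=1·21+1=22,  q_1=1·1+0=1
a_2=20:  p_2=20·22+21=461,  q_2=20·1+1=21
a_3=1:  p_3=1·461+22=483,  q_3=1·21+1=22
(x₁, y₁) = (483, 22);  483² − 482·22² = 1 ✓

483 22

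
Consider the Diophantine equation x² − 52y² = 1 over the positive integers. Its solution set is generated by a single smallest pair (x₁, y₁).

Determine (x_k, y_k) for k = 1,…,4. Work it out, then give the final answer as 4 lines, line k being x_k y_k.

√52 → a₀=7, period (4,1,2,1,4,14); ℓ=6 even so k=5
i=0: a=7 ⇒ p=7, q=1
…
i=2: a=1 ⇒ p=36, q=5
…
i=4: a=1 ⇒ p=137, q=19
i=5: a=4 ⇒ p=649, q=90
→ (649, 90).  Check: 649²=421201, 52·90²=421200, difference 1.
(x_2, y_2) = (649·649 + 52·90·90, 649·90 + 90·649) = (842401, 116820)
(x_3, y_3) = (649·842401 + 52·90·116820, 649·116820 + 90·842401) = (1093435849, 151632270)
(x_4, y_4) = (649·1093435849 + 52·90·151632270, 649·151632270 + 90·1093435849) = (1419278889601, 196818569640)

649 90
842401 116820
1093435849 151632270
1419278889601 196818569640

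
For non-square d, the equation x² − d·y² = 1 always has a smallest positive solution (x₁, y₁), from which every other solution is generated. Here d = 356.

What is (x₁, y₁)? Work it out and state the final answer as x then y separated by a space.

500001 26500

√356 = [18; 1,6,1,1,2,…,6,1,36, …], period ℓ=14 (even) → k=13
a_0=18:  p_0=18·1+0=18,  q_0=18·0+1=1
…
a_2=6:  p_2=6·19+18=132,  q_2=6·1+1=7
…
a_4=1:  p_4=1·151+132=283,  q_4=1·8+7=15
…
a_6=1:  p_6=1·717+283=1000,  q_6=1·38+15=53
…
a_8=1:  p_8=1·8717+1000=9717,  q_8=1·462+53=515
…
a_12=6:  p_12=6·66019+37868=433982,  q_12=6·3499+2007=23001
a_13=1:  p_13=1·433982+66019=500001,  q_13=1·23001+3499=26500
fundamental: x₁=500001, y₁=26500  (since 250001000001 − 356·702250000 = 1)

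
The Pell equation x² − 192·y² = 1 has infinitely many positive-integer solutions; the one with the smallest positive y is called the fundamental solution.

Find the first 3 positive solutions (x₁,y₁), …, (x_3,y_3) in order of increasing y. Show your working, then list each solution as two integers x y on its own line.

d=192: √d = [13; 1,5,1,26] (ℓ=4, even), read p_3/q_3
a_0=13:  p_0=13·1+0=13,  q_0=13·0+1=1
…
a_2=5:  p_2=5·14+13=83,  q_2=5·1+1=6
a_3=1:  p_3=1·83+14=97,  q_3=1·6+1=7
→ (97, 7).  Check: 97²=9409, 192·7²=9408, difference 1.
(x_2, y_2) = (97·97 + 192·7·7, 97·7 + 7·97) = (18817, 1358)
(x_3, y_3) = (97·18817 + 192·7·1358, 97·1358 + 7·18817) = (3650401, 263445)

97 7
18817 1358
3650401 263445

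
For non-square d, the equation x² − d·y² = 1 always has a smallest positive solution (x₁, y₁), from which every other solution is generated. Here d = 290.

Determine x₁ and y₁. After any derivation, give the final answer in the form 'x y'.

579 34

√290 = [17; 34, …], period ℓ=1 (odd) → k=1
a_0=17:  p_0=17·1+0=17,  q_0=17·0+1=1
a_1=34:  p_1=34·17+1=579,  q_1=34·1+0=34
fundamental: x₁=579, y₁=34  (since 335241 − 290·1156 = 1)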